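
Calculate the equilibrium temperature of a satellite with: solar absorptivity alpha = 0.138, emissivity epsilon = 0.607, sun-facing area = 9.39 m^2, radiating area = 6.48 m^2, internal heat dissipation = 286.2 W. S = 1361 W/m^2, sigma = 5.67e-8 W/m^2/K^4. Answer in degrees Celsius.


Numerator = alpha*S*A_sun + Q_int = 0.138*1361*9.39 + 286.2 = 2049.8110 W
Denominator = eps*sigma*A_rad = 0.607*5.67e-8*6.48 = 2.2302151e-07 W/K^4
T^4 = 9.191091e+09 K^4
T = 309.6291 K = 36.4791 C

36.4791 degrees Celsius


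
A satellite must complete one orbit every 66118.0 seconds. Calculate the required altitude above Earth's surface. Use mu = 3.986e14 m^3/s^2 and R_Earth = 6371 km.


T = 66118.0 s
r = (mu*T^2/(4*pi^2))^(1/3) = (3.986e14 * 66118.0^2 / (4*pi^2))^(1/3)
r = 3.534047e+07 m = 35340.4703 km
alt = r - R_E = 35340.4703 - 6371 = 28969.4703 km

28969.4703 km


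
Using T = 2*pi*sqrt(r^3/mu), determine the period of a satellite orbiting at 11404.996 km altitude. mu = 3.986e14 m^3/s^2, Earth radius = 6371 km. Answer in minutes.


r = 17775.9960 km = 1.7775996e+07 m
T = 2*pi*sqrt(r^3/mu) = 2*pi*sqrt(5.6169665e+21 / 3.986e14)
T = 23586.4259 s = 393.1071 min

393.1071 minutes


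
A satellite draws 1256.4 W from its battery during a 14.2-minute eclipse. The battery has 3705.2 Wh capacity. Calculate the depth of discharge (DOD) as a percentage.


E_used = P * t / 60 = 1256.4 * 14.2 / 60 = 297.3480 Wh
DOD = E_used / E_total * 100 = 297.3480 / 3705.2 * 100
DOD = 8.0252 %

8.0252 %


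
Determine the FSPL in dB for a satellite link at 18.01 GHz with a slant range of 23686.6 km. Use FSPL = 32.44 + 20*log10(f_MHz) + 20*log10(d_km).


f = 18.01 GHz = 18010.0000 MHz
d = 23686.6 km
FSPL = 32.44 + 20*log10(18010.0000) + 20*log10(23686.6)
FSPL = 32.44 + 85.1103 + 87.4901
FSPL = 205.0403 dB

205.0403 dB


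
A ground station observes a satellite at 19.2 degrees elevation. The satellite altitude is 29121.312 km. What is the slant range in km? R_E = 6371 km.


h = 29121.312 km, el = 19.2 deg
d = -R_E*sin(el) + sqrt((R_E*sin(el))^2 + 2*R_E*h + h^2)
d = -6371.0000*sin(0.3351032) + sqrt((6371.0000*0.3288666)^2 + 2*6371.0000*29121.312 + 29121.312^2)
d = 32883.4194 km

32883.4194 km


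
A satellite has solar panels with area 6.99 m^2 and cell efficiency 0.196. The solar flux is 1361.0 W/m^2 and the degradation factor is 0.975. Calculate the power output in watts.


P = area * eta * S * degradation
P = 6.99 * 0.196 * 1361.0 * 0.975
P = 1818.0088 W

1818.0088 W


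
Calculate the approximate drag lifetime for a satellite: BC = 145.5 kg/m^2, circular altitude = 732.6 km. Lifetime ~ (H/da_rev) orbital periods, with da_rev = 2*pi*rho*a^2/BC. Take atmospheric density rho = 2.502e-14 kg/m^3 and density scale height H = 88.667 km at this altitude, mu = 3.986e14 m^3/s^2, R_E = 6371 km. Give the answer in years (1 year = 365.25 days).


a = R_E + alt = 7103.6000 km = 7.1036e+06 m
da_rev = 2*pi*rho*a^2/BC = 2*pi*2.502e-14*(7.1036e+06)^2/145.5 = 0.0545206692 m per revolution
N = H/da_rev = 88667.0000 m / 0.0545206692 m = 1.6263007e+06 revolutions
P = 2*pi*sqrt(a^3/mu) = 5958.3906 s
lifetime = N*P = 1.6263007e+06 * 5958.3906 = 9.6901345e+09 s = 112154.3347 days
years = 112154.3347 / 365.25 = 307.0618 years

307.0618 years


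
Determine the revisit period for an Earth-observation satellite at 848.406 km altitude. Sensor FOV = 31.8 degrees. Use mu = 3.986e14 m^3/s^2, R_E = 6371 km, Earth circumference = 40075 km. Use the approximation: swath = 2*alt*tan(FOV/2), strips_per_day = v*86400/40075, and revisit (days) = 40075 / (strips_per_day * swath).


swath = 2*848.406*tan(0.2775074) = 483.3496 km
v = sqrt(mu/r) = 7430.4979 m/s = 7.4305 km/s
strips/day = v*86400/40075 = 7.4305*86400/40075 = 16.0198
coverage/day = strips * swath = 16.0198 * 483.3496 = 7743.1826 km
revisit = 40075 / 7743.1826 = 5.1755 days

5.1755 days


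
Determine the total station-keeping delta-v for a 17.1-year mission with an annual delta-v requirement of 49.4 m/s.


dV = rate * years = 49.4 * 17.1
dV = 844.7400 m/s

844.7400 m/s


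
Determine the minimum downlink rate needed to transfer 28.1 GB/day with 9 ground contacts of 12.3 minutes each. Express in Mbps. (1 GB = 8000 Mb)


total contact time = 9 * 12.3 * 60 = 6642.0000 s
data = 28.1 GB = 224800.0000 Mb
rate = 224800.0000 / 6642.0000 = 33.8452 Mbps

33.8452 Mbps


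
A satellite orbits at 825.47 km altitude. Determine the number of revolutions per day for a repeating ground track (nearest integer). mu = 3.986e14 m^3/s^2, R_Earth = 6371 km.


r = 7.19647e+06 m
T = 2*pi*sqrt(r^3/mu) = 6075.6186 s = 101.2603 min
revs/day = 1440 / 101.2603 = 14.2208
Rounded: 14 revolutions per day

14 revolutions per day


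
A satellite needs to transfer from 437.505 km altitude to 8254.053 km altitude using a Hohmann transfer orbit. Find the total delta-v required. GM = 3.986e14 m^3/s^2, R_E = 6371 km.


r1 = 6808.5050 km = 6.808505e+06 m
r2 = 14625.0530 km = 1.4625053e+07 m
dv1 = sqrt(mu/r1)*(sqrt(2*r2/(r1+r2)) - 1) = 1286.9583 m/s
dv2 = sqrt(mu/r2)*(1 - sqrt(2*r1/(r1+r2))) = 1059.4412 m/s
total dv = |dv1| + |dv2| = 1286.9583 + 1059.4412 = 2346.3995 m/s = 2.3464 km/s

2.3464 km/s


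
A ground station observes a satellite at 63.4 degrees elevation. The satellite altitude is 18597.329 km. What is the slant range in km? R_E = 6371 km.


h = 18597.329 km, el = 63.4 deg
d = -R_E*sin(el) + sqrt((R_E*sin(el))^2 + 2*R_E*h + h^2)
d = -6371.0000*sin(1.1065) + sqrt((6371.0000*0.8941542)^2 + 2*6371.0000*18597.329 + 18597.329^2)
d = 19108.1757 km

19108.1757 km


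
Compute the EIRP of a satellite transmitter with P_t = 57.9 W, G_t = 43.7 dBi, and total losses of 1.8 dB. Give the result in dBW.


Pt = 57.9 W = 17.6268 dBW
EIRP = Pt_dBW + Gt - losses = 17.6268 + 43.7 - 1.8 = 59.5268 dBW

59.5268 dBW


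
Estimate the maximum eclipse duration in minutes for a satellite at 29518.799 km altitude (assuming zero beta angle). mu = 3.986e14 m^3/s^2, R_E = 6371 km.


r = 35889.7990 km
T = 1127.7595 min
Eclipse fraction = arcsin(R_E/r)/pi = arcsin(6371.0000/35889.7990)/pi
= arcsin(0.1775156)/pi = 0.05680603
Eclipse duration = 0.05680603 * 1127.7595 = 64.0635 min

64.0635 minutes


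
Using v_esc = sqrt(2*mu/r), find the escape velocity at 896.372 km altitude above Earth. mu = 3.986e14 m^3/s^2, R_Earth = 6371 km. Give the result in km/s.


r = 6371.0 + 896.372 = 7267.3720 km = 7.267372e+06 m
v_esc = sqrt(2*mu/r) = sqrt(2*3.986e14 / 7.267372e+06)
v_esc = 10473.5751 m/s = 10.4736 km/s

10.4736 km/s


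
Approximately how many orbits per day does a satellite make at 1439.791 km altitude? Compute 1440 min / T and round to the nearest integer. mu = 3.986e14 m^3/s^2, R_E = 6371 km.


r = 7.810791e+06 m
T = 2*pi*sqrt(r^3/mu) = 6869.9527 s = 114.4992 min
revs/day = 1440 / 114.4992 = 12.5765
Rounded: 13 revolutions per day

13 revolutions per day


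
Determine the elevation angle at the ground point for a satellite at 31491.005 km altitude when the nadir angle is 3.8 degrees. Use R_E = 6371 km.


r = R_E + alt = 37862.0050 km
Law of sines in the satellite / Earth-center / ground-point triangle:
  sin(nadir)/R_E = sin(90 + el)/r  =>  cos(el) = (r/R_E)*sin(nadir)
cos(el) = (37862.0050 / 6371.0000) * sin(3.8 deg) = 0.393857
el = arccos(0.393857) = 66.8053 deg
(Earth-central angle = 90 - nadir - el = 19.3947 deg)

66.8053 degrees


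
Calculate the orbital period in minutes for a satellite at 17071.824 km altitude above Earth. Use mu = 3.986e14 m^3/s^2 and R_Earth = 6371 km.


r = 23442.8240 km = 2.3442824e+07 m
T = 2*pi*sqrt(r^3/mu) = 2*pi*sqrt(1.2883379e+22 / 3.986e14)
T = 35721.2059 s = 595.3534 min

595.3534 minutes


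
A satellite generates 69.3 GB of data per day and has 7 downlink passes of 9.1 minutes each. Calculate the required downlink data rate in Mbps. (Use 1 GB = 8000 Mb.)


total contact time = 7 * 9.1 * 60 = 3822.0000 s
data = 69.3 GB = 554400.0000 Mb
rate = 554400.0000 / 3822.0000 = 145.0549 Mbps

145.0549 Mbps


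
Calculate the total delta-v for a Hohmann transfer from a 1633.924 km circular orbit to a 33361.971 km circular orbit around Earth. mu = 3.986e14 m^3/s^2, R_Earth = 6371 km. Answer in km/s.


r1 = 8004.9240 km = 8.004924e+06 m
r2 = 39732.9710 km = 3.9732971e+07 m
dv1 = sqrt(mu/r1)*(sqrt(2*r2/(r1+r2)) - 1) = 2047.8383 m/s
dv2 = sqrt(mu/r2)*(1 - sqrt(2*r1/(r1+r2))) = 1333.0931 m/s
total dv = |dv1| + |dv2| = 2047.8383 + 1333.0931 = 3380.9314 m/s = 3.3809 km/s

3.3809 km/s


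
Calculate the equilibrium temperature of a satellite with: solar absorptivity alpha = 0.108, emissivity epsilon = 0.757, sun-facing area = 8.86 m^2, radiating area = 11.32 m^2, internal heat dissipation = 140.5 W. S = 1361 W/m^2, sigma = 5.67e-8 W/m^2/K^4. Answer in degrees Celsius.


Numerator = alpha*S*A_sun + Q_int = 0.108*1361*8.86 + 140.5 = 1442.8137 W
Denominator = eps*sigma*A_rad = 0.757*5.67e-8*11.32 = 4.8587591e-07 W/K^4
T^4 = 2.9695106e+09 K^4
T = 233.4378 K = -39.7122 C

-39.7122 degrees Celsius


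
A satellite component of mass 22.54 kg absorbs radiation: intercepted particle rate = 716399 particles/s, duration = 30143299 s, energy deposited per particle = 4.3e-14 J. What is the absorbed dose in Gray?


Total energy deposited = rate * time * E_per
  = 716399 * 30143299 * 4.3e-14 = 0.9285691 J
Dose = E_total / mass = 0.9285691 / 22.54
Dose = 0.0411965 Gy

0.0412 Gy


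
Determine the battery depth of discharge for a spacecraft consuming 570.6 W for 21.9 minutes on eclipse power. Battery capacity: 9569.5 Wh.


E_used = P * t / 60 = 570.6 * 21.9 / 60 = 208.2690 Wh
DOD = E_used / E_total * 100 = 208.2690 / 9569.5 * 100
DOD = 2.1764 %

2.1764 %


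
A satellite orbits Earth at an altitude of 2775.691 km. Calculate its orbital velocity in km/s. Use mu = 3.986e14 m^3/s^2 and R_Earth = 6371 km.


r = R_E + alt = 6371.0 + 2775.691 = 9146.6910 km = 9.146691e+06 m
v = sqrt(mu/r) = sqrt(3.986e14 / 9.146691e+06) = 6601.4090 m/s = 6.6014 km/s

6.6014 km/s


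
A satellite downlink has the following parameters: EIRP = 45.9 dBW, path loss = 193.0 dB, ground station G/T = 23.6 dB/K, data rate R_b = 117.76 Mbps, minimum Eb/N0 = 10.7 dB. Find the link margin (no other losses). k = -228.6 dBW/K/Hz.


C/N0 = EIRP - FSPL + G/T - k = 45.9 - 193.0 + 23.6 - (-228.6)
C/N0 = 105.1000 dB-Hz
R_b = 117.76 Mbps = 1.1776e+08 bps -> 10*log10(R_b) = 80.7100 dB-Hz
Eb/N0 = C/N0 - 10*log10(R_b) = 105.1000 - 80.7100 = 24.3900 dB
Margin = Eb/N0 - Eb/N0_req = 24.3900 - 10.7 = 13.6900 dB (link closes)

13.6900 dB


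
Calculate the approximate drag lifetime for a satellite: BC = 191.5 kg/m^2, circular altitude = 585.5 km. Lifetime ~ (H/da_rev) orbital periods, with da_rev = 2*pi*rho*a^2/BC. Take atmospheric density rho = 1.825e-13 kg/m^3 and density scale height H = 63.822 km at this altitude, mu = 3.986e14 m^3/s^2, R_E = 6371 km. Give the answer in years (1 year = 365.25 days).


a = R_E + alt = 6956.5000 km = 6.9565e+06 m
da_rev = 2*pi*rho*a^2/BC = 2*pi*1.825e-13*(6.9565e+06)^2/191.5 = 0.289771413 m per revolution
N = H/da_rev = 63822.0000 m / 0.289771413 m = 220249.4699 revolutions
P = 2*pi*sqrt(a^3/mu) = 5774.2742 s
lifetime = N*P = 220249.4699 * 5774.2742 = 1.2717808e+09 s = 14719.6856 days
years = 14719.6856 / 365.25 = 40.3003 years

40.3003 years


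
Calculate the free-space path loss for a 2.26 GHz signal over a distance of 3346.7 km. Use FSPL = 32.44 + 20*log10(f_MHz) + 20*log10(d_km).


f = 2.26 GHz = 2260.0000 MHz
d = 3346.7 km
FSPL = 32.44 + 20*log10(2260.0000) + 20*log10(3346.7)
FSPL = 32.44 + 67.0822 + 70.4923
FSPL = 170.0145 dB

170.0145 dB


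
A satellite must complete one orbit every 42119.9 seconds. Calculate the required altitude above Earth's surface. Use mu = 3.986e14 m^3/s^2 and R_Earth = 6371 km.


T = 42119.9 s
r = (mu*T^2/(4*pi^2))^(1/3) = (3.986e14 * 42119.9^2 / (4*pi^2))^(1/3)
r = 2.6164799e+07 m = 26164.7992 km
alt = r - R_E = 26164.7992 - 6371 = 19793.7992 km

19793.7992 km


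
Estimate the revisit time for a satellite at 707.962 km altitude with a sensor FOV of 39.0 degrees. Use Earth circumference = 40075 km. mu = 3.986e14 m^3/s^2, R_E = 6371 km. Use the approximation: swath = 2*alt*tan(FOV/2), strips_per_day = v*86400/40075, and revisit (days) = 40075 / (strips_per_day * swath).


swath = 2*707.962*tan(0.3403392) = 501.4050 km
v = sqrt(mu/r) = 7503.8450 m/s = 7.5038 km/s
strips/day = v*86400/40075 = 7.5038*86400/40075 = 16.1780
coverage/day = strips * swath = 16.1780 * 501.4050 = 8111.7156 km
revisit = 40075 / 8111.7156 = 4.9404 days

4.9404 days


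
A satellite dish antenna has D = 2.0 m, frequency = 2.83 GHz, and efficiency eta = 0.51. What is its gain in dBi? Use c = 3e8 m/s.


lambda = c/f = 3e8 / 2.83e+09 = 0.1060071 m
G = eta*(pi*D/lambda)^2 = 0.51*(pi*2.0/0.1060071)^2
G = 1791.6793 (linear)
G = 10*log10(1791.6793) = 32.5326 dBi

32.5326 dBi


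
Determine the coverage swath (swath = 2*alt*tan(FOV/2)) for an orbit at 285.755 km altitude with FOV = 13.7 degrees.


FOV = 13.7 deg = 0.2391101 rad
swath = 2 * alt * tan(FOV/2) = 2 * 285.755 * tan(0.1195551)
swath = 2 * 285.755 * 0.1201279
swath = 68.6543 km

68.6543 km


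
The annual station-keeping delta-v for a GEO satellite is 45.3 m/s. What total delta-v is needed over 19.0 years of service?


dV = rate * years = 45.3 * 19.0
dV = 860.7000 m/s

860.7000 m/s


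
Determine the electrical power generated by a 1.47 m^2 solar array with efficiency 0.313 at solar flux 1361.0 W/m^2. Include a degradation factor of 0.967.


P = area * eta * S * degradation
P = 1.47 * 0.313 * 1361.0 * 0.967
P = 605.5448 W

605.5448 W


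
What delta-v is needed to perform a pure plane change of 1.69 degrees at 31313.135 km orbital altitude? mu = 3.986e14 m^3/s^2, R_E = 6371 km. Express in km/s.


r = 37684.1350 km = 3.7684135e+07 m
V = sqrt(mu/r) = 3252.2908 m/s
di = 1.69 deg = 0.02949606 rad
dV = 2*V*sin(di/2) = 2*3252.2908*sin(0.01474803)
dV = 95.9263 m/s = 0.0959263 km/s

0.0959 km/s


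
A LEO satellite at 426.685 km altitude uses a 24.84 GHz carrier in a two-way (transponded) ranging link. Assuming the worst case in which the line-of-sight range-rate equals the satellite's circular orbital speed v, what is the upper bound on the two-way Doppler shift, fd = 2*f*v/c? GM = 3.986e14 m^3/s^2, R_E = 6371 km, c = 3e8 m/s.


r = 6.797685e+06 m
v = sqrt(mu/r) = 7657.5198 m/s (worst-case radial velocity)
f = 24.84 GHz = 2.484e+10 Hz
fd = 2*f*v/c = 2*2.484e+10*7657.5198/3.0e+08
fd = 1.2680853e+06 Hz

1.2681e+06 Hz


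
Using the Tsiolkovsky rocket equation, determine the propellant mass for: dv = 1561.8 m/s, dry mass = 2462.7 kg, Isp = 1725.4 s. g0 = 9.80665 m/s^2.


ve = Isp * g0 = 1725.4 * 9.80665 = 16920.393910 m/s
mass ratio = exp(dv/ve) = exp(1561.8/16920.393910) = 1.09669687
m_prop = m_dry * (mr - 1) = 2462.7 * (1.09669687 - 1)
m_prop = 238.1354 kg

238.1354 kg


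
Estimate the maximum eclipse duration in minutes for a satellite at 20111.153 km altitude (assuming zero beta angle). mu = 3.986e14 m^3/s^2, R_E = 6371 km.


r = 26482.1530 km
T = 714.8088 min
Eclipse fraction = arcsin(R_E/r)/pi = arcsin(6371.0000/26482.1530)/pi
= arcsin(0.2405771)/pi = 0.07733669
Eclipse duration = 0.07733669 * 714.8088 = 55.2810 min

55.2810 minutes


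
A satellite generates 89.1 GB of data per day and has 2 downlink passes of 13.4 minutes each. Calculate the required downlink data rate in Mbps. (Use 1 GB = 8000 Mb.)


total contact time = 2 * 13.4 * 60 = 1608.0000 s
data = 89.1 GB = 712800.0000 Mb
rate = 712800.0000 / 1608.0000 = 443.2836 Mbps

443.2836 Mbps


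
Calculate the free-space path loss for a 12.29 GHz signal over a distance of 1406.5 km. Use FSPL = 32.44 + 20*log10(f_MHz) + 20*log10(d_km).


f = 12.29 GHz = 12290.0000 MHz
d = 1406.5 km
FSPL = 32.44 + 20*log10(12290.0000) + 20*log10(1406.5)
FSPL = 32.44 + 81.7910 + 62.9628
FSPL = 177.1938 dB

177.1938 dB


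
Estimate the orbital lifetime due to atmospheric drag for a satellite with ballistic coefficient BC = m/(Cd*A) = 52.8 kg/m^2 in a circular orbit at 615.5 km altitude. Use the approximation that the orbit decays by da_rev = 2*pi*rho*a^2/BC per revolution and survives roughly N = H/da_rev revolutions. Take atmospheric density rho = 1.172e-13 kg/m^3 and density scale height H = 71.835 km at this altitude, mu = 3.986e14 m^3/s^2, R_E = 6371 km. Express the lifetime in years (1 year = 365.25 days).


a = R_E + alt = 6986.5000 km = 6.9865e+06 m
da_rev = 2*pi*rho*a^2/BC = 2*pi*1.172e-13*(6.9865e+06)^2/52.8 = 0.680758205 m per revolution
N = H/da_rev = 71835.0000 m / 0.680758205 m = 105522.0481 revolutions
P = 2*pi*sqrt(a^3/mu) = 5811.6669 s
lifetime = N*P = 105522.0481 * 5811.6669 = 6.13259e+08 s = 7097.9051 days
years = 7097.9051 / 365.25 = 19.4330 years

19.4330 years


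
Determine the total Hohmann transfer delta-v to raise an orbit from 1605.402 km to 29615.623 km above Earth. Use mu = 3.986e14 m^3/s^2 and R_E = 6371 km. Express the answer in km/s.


r1 = 7976.4020 km = 7.976402e+06 m
r2 = 35986.6230 km = 3.5986623e+07 m
dv1 = sqrt(mu/r1)*(sqrt(2*r2/(r1+r2)) - 1) = 1975.8487 m/s
dv2 = sqrt(mu/r2)*(1 - sqrt(2*r1/(r1+r2))) = 1323.3051 m/s
total dv = |dv1| + |dv2| = 1975.8487 + 1323.3051 = 3299.1537 m/s = 3.2992 km/s

3.2992 km/s


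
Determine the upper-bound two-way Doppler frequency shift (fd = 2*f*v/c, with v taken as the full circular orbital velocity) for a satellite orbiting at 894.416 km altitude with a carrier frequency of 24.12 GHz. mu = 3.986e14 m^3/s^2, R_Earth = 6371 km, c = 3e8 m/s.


r = 7.265416e+06 m
v = sqrt(mu/r) = 7406.9328 m/s (worst-case radial velocity)
f = 24.12 GHz = 2.412e+10 Hz
fd = 2*f*v/c = 2*2.412e+10*7406.9328/3.0e+08
fd = 1.1910348e+06 Hz

1.1910e+06 Hz


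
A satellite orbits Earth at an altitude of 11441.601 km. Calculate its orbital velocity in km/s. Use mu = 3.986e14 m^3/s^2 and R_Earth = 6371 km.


r = R_E + alt = 6371.0 + 11441.601 = 17812.6010 km = 1.7812601e+07 m
v = sqrt(mu/r) = sqrt(3.986e14 / 1.7812601e+07) = 4730.4775 m/s = 4.7305 km/s

4.7305 km/s


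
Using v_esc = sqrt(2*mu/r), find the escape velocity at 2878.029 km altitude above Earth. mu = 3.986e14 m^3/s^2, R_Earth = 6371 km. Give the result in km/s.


r = 6371.0 + 2878.029 = 9249.0290 km = 9.249029e+06 m
v_esc = sqrt(2*mu/r) = sqrt(2*3.986e14 / 9.249029e+06)
v_esc = 9284.0095 m/s = 9.2840 km/s

9.2840 km/s


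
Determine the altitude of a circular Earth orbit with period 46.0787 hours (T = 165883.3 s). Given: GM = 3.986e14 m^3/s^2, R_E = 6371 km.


T = 165883.3 s
r = (mu*T^2/(4*pi^2))^(1/3) = (3.986e14 * 165883.3^2 / (4*pi^2))^(1/3)
r = 6.5252071e+07 m = 65252.0705 km
alt = r - R_E = 65252.0705 - 6371 = 58881.0705 km

58881.0705 km


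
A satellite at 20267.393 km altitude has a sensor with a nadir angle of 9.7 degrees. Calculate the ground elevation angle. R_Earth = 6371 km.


r = R_E + alt = 26638.3930 km
Law of sines in the satellite / Earth-center / ground-point triangle:
  sin(nadir)/R_E = sin(90 + el)/r  =>  cos(el) = (r/R_E)*sin(nadir)
cos(el) = (26638.3930 / 6371.0000) * sin(9.7 deg) = 0.7044869
el = arccos(0.7044869) = 45.2119 deg
(Earth-central angle = 90 - nadir - el = 35.0881 deg)

45.2119 degrees


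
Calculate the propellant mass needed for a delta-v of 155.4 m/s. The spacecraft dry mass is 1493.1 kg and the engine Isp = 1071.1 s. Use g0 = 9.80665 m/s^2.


ve = Isp * g0 = 1071.1 * 9.80665 = 10503.902815 m/s
mass ratio = exp(dv/ve) = exp(155.4/10503.902815) = 1.01490448
m_prop = m_dry * (mr - 1) = 1493.1 * (1.01490448 - 1)
m_prop = 22.2539 kg

22.2539 kg


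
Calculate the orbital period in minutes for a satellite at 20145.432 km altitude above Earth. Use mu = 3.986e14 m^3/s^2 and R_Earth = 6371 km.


r = 26516.4320 km = 2.6516432e+07 m
T = 2*pi*sqrt(r^3/mu) = 2*pi*sqrt(1.8644265e+22 / 3.986e14)
T = 42971.8301 s = 716.1972 min

716.1972 minutes


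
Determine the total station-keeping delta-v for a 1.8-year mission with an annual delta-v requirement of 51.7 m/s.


dV = rate * years = 51.7 * 1.8
dV = 93.0600 m/s

93.0600 m/s


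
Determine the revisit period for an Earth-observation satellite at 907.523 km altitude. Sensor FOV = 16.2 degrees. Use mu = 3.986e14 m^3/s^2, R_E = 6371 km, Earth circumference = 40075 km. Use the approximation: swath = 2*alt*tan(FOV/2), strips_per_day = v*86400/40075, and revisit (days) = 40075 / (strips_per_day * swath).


swath = 2*907.523*tan(0.1413717) = 258.3193 km
v = sqrt(mu/r) = 7400.2607 m/s = 7.4003 km/s
strips/day = v*86400/40075 = 7.4003*86400/40075 = 15.9546
coverage/day = strips * swath = 15.9546 * 258.3193 = 4121.3935 km
revisit = 40075 / 4121.3935 = 9.7237 days

9.7237 days


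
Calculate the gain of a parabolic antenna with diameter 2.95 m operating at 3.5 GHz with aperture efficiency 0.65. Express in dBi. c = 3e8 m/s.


lambda = c/f = 3e8 / 3.5e+09 = 0.08571429 m
G = eta*(pi*D/lambda)^2 = 0.65*(pi*2.95/0.08571429)^2
G = 7598.8997 (linear)
G = 10*log10(7598.8997) = 38.8075 dBi

38.8075 dBi


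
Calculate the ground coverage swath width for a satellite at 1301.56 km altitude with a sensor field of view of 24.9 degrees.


FOV = 24.9 deg = 0.434587 rad
swath = 2 * alt * tan(FOV/2) = 2 * 1301.56 * tan(0.2172935)
swath = 2 * 1301.56 * 0.2207793
swath = 574.7150 km

574.7150 km


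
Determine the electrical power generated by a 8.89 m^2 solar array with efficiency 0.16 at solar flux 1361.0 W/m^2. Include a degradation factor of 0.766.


P = area * eta * S * degradation
P = 8.89 * 0.16 * 1361.0 * 0.766
P = 1482.8890 W

1482.8890 W


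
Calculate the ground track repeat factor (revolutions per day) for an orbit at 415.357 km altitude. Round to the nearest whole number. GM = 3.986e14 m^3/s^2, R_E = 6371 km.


r = 6.786357e+06 m
T = 2*pi*sqrt(r^3/mu) = 5563.7329 s = 92.7289 min
revs/day = 1440 / 92.7289 = 15.5291
Rounded: 16 revolutions per day

16 revolutions per day


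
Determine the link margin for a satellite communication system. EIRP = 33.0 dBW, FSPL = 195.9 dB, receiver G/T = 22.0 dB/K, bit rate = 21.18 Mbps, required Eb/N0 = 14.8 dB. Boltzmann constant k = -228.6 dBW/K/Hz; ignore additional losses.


C/N0 = EIRP - FSPL + G/T - k = 33.0 - 195.9 + 22.0 - (-228.6)
C/N0 = 87.7000 dB-Hz
R_b = 21.18 Mbps = 2.118e+07 bps -> 10*log10(R_b) = 73.2593 dB-Hz
Eb/N0 = C/N0 - 10*log10(R_b) = 87.7000 - 73.2593 = 14.4407 dB
Margin = Eb/N0 - Eb/N0_req = 14.4407 - 14.8 = -0.3592596 dB (negative margin: link does not close)

-0.3593 dB


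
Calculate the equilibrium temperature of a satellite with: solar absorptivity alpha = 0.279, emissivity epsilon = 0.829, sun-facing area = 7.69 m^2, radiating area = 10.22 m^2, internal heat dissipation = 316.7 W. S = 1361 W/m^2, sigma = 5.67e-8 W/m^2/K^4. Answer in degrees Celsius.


Numerator = alpha*S*A_sun + Q_int = 0.279*1361*7.69 + 316.7 = 3236.7391 W
Denominator = eps*sigma*A_rad = 0.829*5.67e-8*10.22 = 4.8038395e-07 W/K^4
T^4 = 6.737817e+09 K^4
T = 286.5034 K = 13.3534 C

13.3534 degrees Celsius


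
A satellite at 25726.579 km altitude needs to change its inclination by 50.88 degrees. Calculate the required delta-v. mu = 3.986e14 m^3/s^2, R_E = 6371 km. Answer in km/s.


r = 32097.5790 km = 3.2097579e+07 m
V = sqrt(mu/r) = 3523.9725 m/s
di = 50.88 deg = 0.8880235 rad
dV = 2*V*sin(di/2) = 2*3523.9725*sin(0.4440118)
dV = 3027.5552 m/s = 3.0276 km/s

3.0276 km/s


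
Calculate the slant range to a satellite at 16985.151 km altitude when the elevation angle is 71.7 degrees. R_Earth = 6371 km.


h = 16985.151 km, el = 71.7 deg
d = -R_E*sin(el) + sqrt((R_E*sin(el))^2 + 2*R_E*h + h^2)
d = -6371.0000*sin(1.2514) + sqrt((6371.0000*0.9494255)^2 + 2*6371.0000*16985.151 + 16985.151^2)
d = 17221.5349 km

17221.5349 km


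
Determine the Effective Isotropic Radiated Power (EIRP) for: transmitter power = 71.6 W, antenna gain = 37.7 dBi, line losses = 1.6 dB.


Pt = 71.6 W = 18.5491 dBW
EIRP = Pt_dBW + Gt - losses = 18.5491 + 37.7 - 1.6 = 54.6491 dBW

54.6491 dBW


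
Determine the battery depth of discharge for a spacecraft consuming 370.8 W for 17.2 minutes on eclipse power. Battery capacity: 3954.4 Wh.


E_used = P * t / 60 = 370.8 * 17.2 / 60 = 106.2960 Wh
DOD = E_used / E_total * 100 = 106.2960 / 3954.4 * 100
DOD = 2.6880 %

2.6880 %


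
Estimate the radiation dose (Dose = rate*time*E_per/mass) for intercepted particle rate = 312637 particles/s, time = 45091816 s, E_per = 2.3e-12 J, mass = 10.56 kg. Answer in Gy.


Total energy deposited = rate * time * E_per
  = 312637 * 45091816 * 2.3e-12 = 32.4240 J
Dose = E_total / mass = 32.4240 / 10.56
Dose = 3.0704 Gy

3.0704 Gy


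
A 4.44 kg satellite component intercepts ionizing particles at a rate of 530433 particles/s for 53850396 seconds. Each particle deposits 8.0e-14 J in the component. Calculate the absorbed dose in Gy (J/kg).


Total energy deposited = rate * time * E_per
  = 530433 * 53850396 * 8.0e-14 = 2.2851 J
Dose = E_total / mass = 2.2851 / 4.44
Dose = 0.5146672 Gy

0.5147 Gy


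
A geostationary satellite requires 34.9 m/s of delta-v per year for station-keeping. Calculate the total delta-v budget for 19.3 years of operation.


dV = rate * years = 34.9 * 19.3
dV = 673.5700 m/s

673.5700 m/s


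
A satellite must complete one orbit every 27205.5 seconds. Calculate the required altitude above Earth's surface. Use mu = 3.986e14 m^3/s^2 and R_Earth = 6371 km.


T = 27205.5 s
r = (mu*T^2/(4*pi^2))^(1/3) = (3.986e14 * 27205.5^2 / (4*pi^2))^(1/3)
r = 1.9550761e+07 m = 19550.7607 km
alt = r - R_E = 19550.7607 - 6371 = 13179.7607 km

13179.7607 km


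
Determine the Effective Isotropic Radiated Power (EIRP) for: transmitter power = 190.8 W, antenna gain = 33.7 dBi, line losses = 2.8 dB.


Pt = 190.8 W = 22.8058 dBW
EIRP = Pt_dBW + Gt - losses = 22.8058 + 33.7 - 2.8 = 53.7058 dBW

53.7058 dBW


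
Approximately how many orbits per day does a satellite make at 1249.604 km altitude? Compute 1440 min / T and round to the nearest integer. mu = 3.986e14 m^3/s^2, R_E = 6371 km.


r = 7.620604e+06 m
T = 2*pi*sqrt(r^3/mu) = 6620.5689 s = 110.3428 min
revs/day = 1440 / 110.3428 = 13.0502
Rounded: 13 revolutions per day

13 revolutions per day


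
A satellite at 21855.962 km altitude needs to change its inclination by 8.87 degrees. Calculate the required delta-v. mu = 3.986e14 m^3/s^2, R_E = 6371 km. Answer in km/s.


r = 28226.9620 km = 2.8226962e+07 m
V = sqrt(mu/r) = 3757.8252 m/s
di = 8.87 deg = 0.1548107 rad
dV = 2*V*sin(di/2) = 2*3757.8252*sin(0.07740535)
dV = 581.1708 m/s = 0.5811708 km/s

0.5812 km/s


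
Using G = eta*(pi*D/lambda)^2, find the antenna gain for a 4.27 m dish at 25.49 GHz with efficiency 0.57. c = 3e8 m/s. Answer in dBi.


lambda = c/f = 3e8 / 2.549e+10 = 0.01176932 m
G = eta*(pi*D/lambda)^2 = 0.57*(pi*4.27/0.01176932)^2
G = 740504.1770 (linear)
G = 10*log10(740504.1770) = 58.6953 dBi

58.6953 dBi


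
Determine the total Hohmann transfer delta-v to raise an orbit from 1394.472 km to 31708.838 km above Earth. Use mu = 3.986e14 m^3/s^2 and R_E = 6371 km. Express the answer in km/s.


r1 = 7765.4720 km = 7.765472e+06 m
r2 = 38079.8380 km = 3.8079838e+07 m
dv1 = sqrt(mu/r1)*(sqrt(2*r2/(r1+r2)) - 1) = 2069.7305 m/s
dv2 = sqrt(mu/r2)*(1 - sqrt(2*r1/(r1+r2))) = 1352.2523 m/s
total dv = |dv1| + |dv2| = 2069.7305 + 1352.2523 = 3421.9828 m/s = 3.4220 km/s

3.4220 km/s


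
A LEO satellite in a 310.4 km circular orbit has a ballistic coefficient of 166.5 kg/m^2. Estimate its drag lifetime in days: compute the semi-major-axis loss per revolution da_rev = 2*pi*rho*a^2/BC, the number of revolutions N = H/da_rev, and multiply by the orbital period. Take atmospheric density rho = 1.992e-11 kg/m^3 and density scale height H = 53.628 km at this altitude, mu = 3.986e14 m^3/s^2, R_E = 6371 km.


a = R_E + alt = 6681.4000 km = 6.6814e+06 m
da_rev = 2*pi*rho*a^2/BC = 2*pi*1.992e-11*(6.6814e+06)^2/166.5 = 33.557524 m per revolution
N = H/da_rev = 53628.0000 m / 33.557524 m = 1598.0917 revolutions
P = 2*pi*sqrt(a^3/mu) = 5435.1612 s
lifetime = N*P = 1598.0917 * 5435.1612 = 8.6858859e+06 s = 100.5311 days

100.5311 days


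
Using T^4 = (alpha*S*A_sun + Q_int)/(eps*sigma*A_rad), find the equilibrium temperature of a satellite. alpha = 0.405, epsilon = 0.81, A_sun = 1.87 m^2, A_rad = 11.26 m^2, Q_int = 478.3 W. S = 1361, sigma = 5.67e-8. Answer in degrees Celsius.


Numerator = alpha*S*A_sun + Q_int = 0.405*1361*1.87 + 478.3 = 1509.0534 W
Denominator = eps*sigma*A_rad = 0.81*5.67e-8*11.26 = 5.1713802e-07 W/K^4
T^4 = 2.9180863e+09 K^4
T = 232.4206 K = -40.7294 C

-40.7294 degrees Celsius


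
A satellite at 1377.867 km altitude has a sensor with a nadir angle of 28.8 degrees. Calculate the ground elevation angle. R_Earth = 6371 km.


r = R_E + alt = 7748.8670 km
Law of sines in the satellite / Earth-center / ground-point triangle:
  sin(nadir)/R_E = sin(90 + el)/r  =>  cos(el) = (r/R_E)*sin(nadir)
cos(el) = (7748.8670 / 6371.0000) * sin(28.8 deg) = 0.5859434
el = arccos(0.5859434) = 54.1303 deg
(Earth-central angle = 90 - nadir - el = 7.0697 deg)

54.1303 degrees


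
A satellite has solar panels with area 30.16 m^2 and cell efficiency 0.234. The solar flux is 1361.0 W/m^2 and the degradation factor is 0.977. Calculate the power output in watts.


P = area * eta * S * degradation
P = 30.16 * 0.234 * 1361.0 * 0.977
P = 9384.2568 W

9384.2568 W


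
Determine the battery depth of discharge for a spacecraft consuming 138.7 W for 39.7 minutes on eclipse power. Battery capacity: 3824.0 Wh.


E_used = P * t / 60 = 138.7 * 39.7 / 60 = 91.7732 Wh
DOD = E_used / E_total * 100 = 91.7732 / 3824.0 * 100
DOD = 2.3999 %

2.3999 %


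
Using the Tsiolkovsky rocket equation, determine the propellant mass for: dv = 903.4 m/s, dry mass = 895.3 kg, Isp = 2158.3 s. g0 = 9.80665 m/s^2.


ve = Isp * g0 = 2158.3 * 9.80665 = 21165.692695 m/s
mass ratio = exp(dv/ve) = exp(903.4/21165.692695) = 1.04360627
m_prop = m_dry * (mr - 1) = 895.3 * (1.04360627 - 1)
m_prop = 39.0407 kg

39.0407 kg


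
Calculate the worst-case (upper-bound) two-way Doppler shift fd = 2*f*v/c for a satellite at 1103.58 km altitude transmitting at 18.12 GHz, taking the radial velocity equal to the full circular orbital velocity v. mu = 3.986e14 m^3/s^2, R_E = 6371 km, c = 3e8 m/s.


r = 7.47458e+06 m
v = sqrt(mu/r) = 7302.5620 m/s (worst-case radial velocity)
f = 18.12 GHz = 1.812e+10 Hz
fd = 2*f*v/c = 2*1.812e+10*7302.5620/3.0e+08
fd = 882149.4836 Hz

882149.4836 Hz


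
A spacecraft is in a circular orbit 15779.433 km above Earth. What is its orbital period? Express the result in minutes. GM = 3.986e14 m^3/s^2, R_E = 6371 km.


r = 22150.4330 km = 2.2150433e+07 m
T = 2*pi*sqrt(r^3/mu) = 2*pi*sqrt(1.0867926e+22 / 3.986e14)
T = 32808.3623 s = 546.8060 min

546.8060 minutes


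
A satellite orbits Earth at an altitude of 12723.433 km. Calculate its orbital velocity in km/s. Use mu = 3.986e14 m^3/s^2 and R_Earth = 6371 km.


r = R_E + alt = 6371.0 + 12723.433 = 19094.4330 km = 1.9094433e+07 m
v = sqrt(mu/r) = sqrt(3.986e14 / 1.9094433e+07) = 4568.9380 m/s = 4.5689 km/s

4.5689 km/s


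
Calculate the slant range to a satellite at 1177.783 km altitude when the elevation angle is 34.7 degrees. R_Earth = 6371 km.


h = 1177.783 km, el = 34.7 deg
d = -R_E*sin(el) + sqrt((R_E*sin(el))^2 + 2*R_E*h + h^2)
d = -6371.0000*sin(0.6056293) + sqrt((6371.0000*0.5692795)^2 + 2*6371.0000*1177.783 + 1177.783^2)
d = 1808.9955 km

1808.9955 km


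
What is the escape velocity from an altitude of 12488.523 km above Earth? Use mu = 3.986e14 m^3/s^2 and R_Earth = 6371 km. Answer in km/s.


r = 6371.0 + 12488.523 = 18859.5230 km = 1.8859523e+07 m
v_esc = sqrt(2*mu/r) = sqrt(2*3.986e14 / 1.8859523e+07)
v_esc = 6501.5707 m/s = 6.5016 km/s

6.5016 km/s


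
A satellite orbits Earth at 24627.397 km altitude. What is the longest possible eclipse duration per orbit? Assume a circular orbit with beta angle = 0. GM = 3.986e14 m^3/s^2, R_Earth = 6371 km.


r = 30998.3970 km
T = 905.2506 min
Eclipse fraction = arcsin(R_E/r)/pi = arcsin(6371.0000/30998.3970)/pi
= arcsin(0.2055268)/pi = 0.06589076
Eclipse duration = 0.06589076 * 905.2506 = 59.6476 min

59.6476 minutes


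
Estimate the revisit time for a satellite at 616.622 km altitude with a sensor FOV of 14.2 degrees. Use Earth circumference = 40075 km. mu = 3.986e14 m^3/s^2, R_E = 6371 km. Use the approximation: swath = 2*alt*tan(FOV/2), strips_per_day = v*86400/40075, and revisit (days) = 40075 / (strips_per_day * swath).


swath = 2*616.622*tan(0.1239184) = 153.6087 km
v = sqrt(mu/r) = 7552.7298 m/s = 7.5527 km/s
strips/day = v*86400/40075 = 7.5527*86400/40075 = 16.2834
coverage/day = strips * swath = 16.2834 * 153.6087 = 2501.2659 km
revisit = 40075 / 2501.2659 = 16.0219 days

16.0219 days


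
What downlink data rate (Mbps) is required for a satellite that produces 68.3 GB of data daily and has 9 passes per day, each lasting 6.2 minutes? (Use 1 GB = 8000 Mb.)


total contact time = 9 * 6.2 * 60 = 3348.0000 s
data = 68.3 GB = 546400.0000 Mb
rate = 546400.0000 / 3348.0000 = 163.2019 Mbps

163.2019 Mbps


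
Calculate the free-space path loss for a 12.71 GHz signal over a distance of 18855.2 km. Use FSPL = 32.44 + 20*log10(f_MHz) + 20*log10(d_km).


f = 12.71 GHz = 12710.0000 MHz
d = 18855.2 km
FSPL = 32.44 + 20*log10(12710.0000) + 20*log10(18855.2)
FSPL = 32.44 + 82.0829 + 85.5086
FSPL = 200.0315 dB

200.0315 dB


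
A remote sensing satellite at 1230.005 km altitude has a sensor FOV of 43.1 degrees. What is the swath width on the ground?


FOV = 43.1 deg = 0.7522369 rad
swath = 2 * alt * tan(FOV/2) = 2 * 1230.005 * tan(0.3761185)
swath = 2 * 1230.005 * 0.3949189
swath = 971.5044 km

971.5044 km


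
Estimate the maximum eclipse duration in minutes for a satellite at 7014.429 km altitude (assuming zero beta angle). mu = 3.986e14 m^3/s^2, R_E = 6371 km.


r = 13385.4290 km
T = 256.8671 min
Eclipse fraction = arcsin(R_E/r)/pi = arcsin(6371.0000/13385.4290)/pi
= arcsin(0.4759653)/pi = 0.1579012
Eclipse duration = 0.1579012 * 256.8671 = 40.5596 min

40.5596 minutes


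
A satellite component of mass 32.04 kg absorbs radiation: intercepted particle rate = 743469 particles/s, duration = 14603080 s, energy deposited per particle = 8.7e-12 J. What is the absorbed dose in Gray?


Total energy deposited = rate * time * E_per
  = 743469 * 14603080 * 8.7e-12 = 94.4554 J
Dose = E_total / mass = 94.4554 / 32.04
Dose = 2.9480 Gy

2.9480 Gy


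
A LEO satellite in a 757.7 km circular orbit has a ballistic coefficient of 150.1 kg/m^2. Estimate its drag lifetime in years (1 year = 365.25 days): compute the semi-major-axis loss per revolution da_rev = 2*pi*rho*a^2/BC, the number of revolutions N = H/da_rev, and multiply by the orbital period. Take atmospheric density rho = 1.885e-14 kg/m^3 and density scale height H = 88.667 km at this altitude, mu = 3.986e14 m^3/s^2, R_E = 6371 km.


a = R_E + alt = 7128.7000 km = 7.1287e+06 m
da_rev = 2*pi*rho*a^2/BC = 2*pi*1.885e-14*(7.1287e+06)^2/150.1 = 0.0400987845 m per revolution
N = H/da_rev = 88667.0000 m / 0.0400987845 m = 2.2112142e+06 revolutions
P = 2*pi*sqrt(a^3/mu) = 5989.9987 s
lifetime = N*P = 2.2112142e+06 * 5989.9987 = 1.324517e+10 s = 153300.5784 days
years = 153300.5784 / 365.25 = 419.7141 years

419.7141 years


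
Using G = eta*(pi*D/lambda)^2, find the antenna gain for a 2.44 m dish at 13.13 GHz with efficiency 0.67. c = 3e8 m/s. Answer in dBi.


lambda = c/f = 3e8 / 1.313e+10 = 0.02284844 m
G = eta*(pi*D/lambda)^2 = 0.67*(pi*2.44/0.02284844)^2
G = 75412.1189 (linear)
G = 10*log10(75412.1189) = 48.7744 dBi

48.7744 dBi


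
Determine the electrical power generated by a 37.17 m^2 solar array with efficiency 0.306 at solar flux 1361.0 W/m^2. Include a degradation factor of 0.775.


P = area * eta * S * degradation
P = 37.17 * 0.306 * 1361.0 * 0.775
P = 11997.0319 W

11997.0319 W


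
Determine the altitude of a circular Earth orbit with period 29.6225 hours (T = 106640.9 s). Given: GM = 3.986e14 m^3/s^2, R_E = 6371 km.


T = 106640.9 s
r = (mu*T^2/(4*pi^2))^(1/3) = (3.986e14 * 106640.9^2 / (4*pi^2))^(1/3)
r = 4.860434e+07 m = 48604.3404 km
alt = r - R_E = 48604.3404 - 6371 = 42233.3404 km

42233.3404 km


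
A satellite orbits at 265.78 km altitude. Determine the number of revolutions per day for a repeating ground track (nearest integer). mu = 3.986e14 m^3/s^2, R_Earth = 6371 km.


r = 6.63678e+06 m
T = 2*pi*sqrt(r^3/mu) = 5380.8062 s = 89.6801 min
revs/day = 1440 / 89.6801 = 16.0571
Rounded: 16 revolutions per day

16 revolutions per day


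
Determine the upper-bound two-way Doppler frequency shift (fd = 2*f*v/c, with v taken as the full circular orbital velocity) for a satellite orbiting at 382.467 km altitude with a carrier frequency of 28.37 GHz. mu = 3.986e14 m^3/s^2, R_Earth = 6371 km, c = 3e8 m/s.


r = 6.753467e+06 m
v = sqrt(mu/r) = 7682.5475 m/s (worst-case radial velocity)
f = 28.37 GHz = 2.837e+10 Hz
fd = 2*f*v/c = 2*2.837e+10*7682.5475/3.0e+08
fd = 1.4530258e+06 Hz

1.4530e+06 Hz


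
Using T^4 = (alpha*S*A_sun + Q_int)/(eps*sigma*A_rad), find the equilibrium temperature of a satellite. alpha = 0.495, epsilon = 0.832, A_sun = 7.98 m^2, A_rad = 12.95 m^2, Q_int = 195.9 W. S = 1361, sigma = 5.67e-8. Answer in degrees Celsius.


Numerator = alpha*S*A_sun + Q_int = 0.495*1361*7.98 + 195.9 = 5571.9861 W
Denominator = eps*sigma*A_rad = 0.832*5.67e-8*12.95 = 6.1090848e-07 W/K^4
T^4 = 9.1208197e+09 K^4
T = 309.0356 K = 35.8856 C

35.8856 degrees Celsius


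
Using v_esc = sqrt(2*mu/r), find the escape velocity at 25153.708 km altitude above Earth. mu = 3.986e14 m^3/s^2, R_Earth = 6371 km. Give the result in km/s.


r = 6371.0 + 25153.708 = 31524.7080 km = 3.1524708e+07 m
v_esc = sqrt(2*mu/r) = sqrt(2*3.986e14 / 3.1524708e+07)
v_esc = 5028.7276 m/s = 5.0287 km/s

5.0287 km/s


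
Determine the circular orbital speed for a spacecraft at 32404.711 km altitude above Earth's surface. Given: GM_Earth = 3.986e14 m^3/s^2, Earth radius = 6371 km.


r = R_E + alt = 6371.0 + 32404.711 = 38775.7110 km = 3.8775711e+07 m
v = sqrt(mu/r) = sqrt(3.986e14 / 3.8775711e+07) = 3206.1864 m/s = 3.2062 km/s

3.2062 km/s


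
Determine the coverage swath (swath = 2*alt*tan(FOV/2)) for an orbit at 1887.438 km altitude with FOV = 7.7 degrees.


FOV = 7.7 deg = 0.1343904 rad
swath = 2 * alt * tan(FOV/2) = 2 * 1887.438 * tan(0.06719518)
swath = 2 * 1887.438 * 0.06729649
swath = 254.0359 km

254.0359 km


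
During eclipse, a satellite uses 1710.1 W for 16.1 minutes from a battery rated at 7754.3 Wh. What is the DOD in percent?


E_used = P * t / 60 = 1710.1 * 16.1 / 60 = 458.8768 Wh
DOD = E_used / E_total * 100 = 458.8768 / 7754.3 * 100
DOD = 5.9177 %

5.9177 %


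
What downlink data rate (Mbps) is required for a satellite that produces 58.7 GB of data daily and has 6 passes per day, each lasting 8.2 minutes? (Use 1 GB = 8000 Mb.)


total contact time = 6 * 8.2 * 60 = 2952.0000 s
data = 58.7 GB = 469600.0000 Mb
rate = 469600.0000 / 2952.0000 = 159.0786 Mbps

159.0786 Mbps


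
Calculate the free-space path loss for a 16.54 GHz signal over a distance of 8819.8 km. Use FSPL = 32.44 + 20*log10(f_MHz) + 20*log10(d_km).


f = 16.54 GHz = 16540.0000 MHz
d = 8819.8 km
FSPL = 32.44 + 20*log10(16540.0000) + 20*log10(8819.8)
FSPL = 32.44 + 84.3707 + 78.9092
FSPL = 195.7199 dB

195.7199 dB


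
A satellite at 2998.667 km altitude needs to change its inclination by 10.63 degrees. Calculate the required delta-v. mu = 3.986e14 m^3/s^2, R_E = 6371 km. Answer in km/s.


r = 9369.6670 km = 9.369667e+06 m
V = sqrt(mu/r) = 6522.3871 m/s
di = 10.63 deg = 0.1855285 rad
dV = 2*V*sin(di/2) = 2*6522.3871*sin(0.09276425)
dV = 1208.3539 m/s = 1.2084 km/s

1.2084 km/s


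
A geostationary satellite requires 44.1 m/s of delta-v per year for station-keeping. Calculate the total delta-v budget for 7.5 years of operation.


dV = rate * years = 44.1 * 7.5
dV = 330.7500 m/s

330.7500 m/s


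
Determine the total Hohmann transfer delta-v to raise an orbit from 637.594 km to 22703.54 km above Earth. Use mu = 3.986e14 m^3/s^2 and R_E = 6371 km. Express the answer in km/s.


r1 = 7008.5940 km = 7.008594e+06 m
r2 = 29074.5400 km = 2.907454e+07 m
dv1 = sqrt(mu/r1)*(sqrt(2*r2/(r1+r2)) - 1) = 2032.1175 m/s
dv2 = sqrt(mu/r2)*(1 - sqrt(2*r1/(r1+r2))) = 1394.8868 m/s
total dv = |dv1| + |dv2| = 2032.1175 + 1394.8868 = 3427.0042 m/s = 3.4270 km/s

3.4270 km/s
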